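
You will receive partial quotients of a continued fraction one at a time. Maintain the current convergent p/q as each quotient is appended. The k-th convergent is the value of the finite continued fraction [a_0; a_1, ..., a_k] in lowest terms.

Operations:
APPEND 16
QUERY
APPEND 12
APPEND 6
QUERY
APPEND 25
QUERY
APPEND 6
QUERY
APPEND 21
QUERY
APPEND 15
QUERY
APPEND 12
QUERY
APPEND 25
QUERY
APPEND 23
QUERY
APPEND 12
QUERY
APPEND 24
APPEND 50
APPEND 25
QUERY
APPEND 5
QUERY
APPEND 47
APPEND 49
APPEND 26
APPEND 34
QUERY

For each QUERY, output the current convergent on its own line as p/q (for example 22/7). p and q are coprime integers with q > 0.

16/1
1174/73
29543/1837
178432/11095
3776615/234832
56827657/3533575
685708499/42637732
17199540132/1069476875
396275131535/24640605857
4772501118552/296756747159
143904626300919333/8948068893307898
725274719104554367/45097981350170299
1486268469120913212499013/92416991708349488076064

APPEND 16: p_0 = 16·1 + 0 = 16, q_0 = 16·0 + 1 = 1 → 16/1
APPEND 12: p_1 = 12·16 + 1 = 193, q_1 = 12·1 + 0 = 12 → 193/12
APPEND 6: p_2 = 6·193 + 16 = 1174, q_2 = 6·12 + 1 = 73 → 1174/73
APPEND 25: p_3 = 25·1174 + 193 = 29543, q_3 = 25·73 + 12 = 1837 → 29543/1837
APPEND 6: p_4 = 6·29543 + 1174 = 178432, q_4 = 6·1837 + 73 = 11095 → 178432/11095
APPEND 21: p_5 = 21·178432 + 29543 = 3776615, q_5 = 21·11095 + 1837 = 234832 → 3776615/234832
APPEND 15: p_6 = 15·3776615 + 178432 = 56827657, q_6 = 15·234832 + 11095 = 3533575 → 56827657/3533575
APPEND 12: p_7 = 12·56827657 + 3776615 = 685708499, q_7 = 12·3533575 + 234832 = 42637732 → 685708499/42637732
APPEND 25: p_8 = 25·685708499 + 56827657 = 17199540132, q_8 = 25·42637732 + 3533575 = 1069476875 → 17199540132/1069476875
APPEND 23: p_9 = 23·17199540132 + 685708499 = 396275131535, q_9 = 23·1069476875 + 42637732 = 24640605857 → 396275131535/24640605857
APPEND 12: p_10 = 12·396275131535 + 17199540132 = 4772501118552, q_10 = 12·24640605857 + 1069476875 = 296756747159 → 4772501118552/296756747159
APPEND 24: p_11 = 24·4772501118552 + 396275131535 = 114936301976783, q_11 = 24·296756747159 + 24640605857 = 7146802537673 → 114936301976783/7146802537673
APPEND 50: p_12 = 50·114936301976783 + 4772501118552 = 5751587599957702, q_12 = 50·7146802537673 + 296756747159 = 357636883630809 → 5751587599957702/357636883630809
APPEND 25: p_13 = 25·5751587599957702 + 114936301976783 = 143904626300919333, q_13 = 25·357636883630809 + 7146802537673 = 8948068893307898 → 143904626300919333/8948068893307898
APPEND 5: p_14 = 5·143904626300919333 + 5751587599957702 = 725274719104554367, q_14 = 5·8948068893307898 + 357636883630809 = 45097981350170299 → 725274719104554367/45097981350170299
APPEND 47: p_15 = 47·725274719104554367 + 143904626300919333 = 34231816424214974582, q_15 = 47·45097981350170299 + 8948068893307898 = 2128553192351311951 → 34231816424214974582/2128553192351311951
APPEND 49: p_16 = 49·34231816424214974582 + 725274719104554367 = 1678084279505638308885, q_16 = 49·2128553192351311951 + 45097981350170299 = 104344204406564455898 → 1678084279505638308885/104344204406564455898
APPEND 26: p_17 = 26·1678084279505638308885 + 34231816424214974582 = 43664423083570811005592, q_17 = 26·104344204406564455898 + 2128553192351311951 = 2715077867763027165299 → 43664423083570811005592/2715077867763027165299
APPEND 34: p_18 = 34·43664423083570811005592 + 1678084279505638308885 = 1486268469120913212499013, q_18 = 34·2715077867763027165299 + 104344204406564455898 = 92416991708349488076064 → 1486268469120913212499013/92416991708349488076064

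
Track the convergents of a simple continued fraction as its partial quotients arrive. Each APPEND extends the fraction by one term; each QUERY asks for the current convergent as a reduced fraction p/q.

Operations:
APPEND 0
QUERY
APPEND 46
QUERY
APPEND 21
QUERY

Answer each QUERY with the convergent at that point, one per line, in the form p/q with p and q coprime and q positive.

0/1
1/46
21/967

APPEND 0: p_0 = 0·1 + 0 = 0, q_0 = 0·0 + 1 = 1 → 0/1
APPEND 46: p_1 = 46·0 + 1 = 1, q_1 = 46·1 + 0 = 46 → 1/46
APPEND 21: p_2 = 21·1 + 0 = 21, q_2 = 21·46 + 1 = 967 → 21/967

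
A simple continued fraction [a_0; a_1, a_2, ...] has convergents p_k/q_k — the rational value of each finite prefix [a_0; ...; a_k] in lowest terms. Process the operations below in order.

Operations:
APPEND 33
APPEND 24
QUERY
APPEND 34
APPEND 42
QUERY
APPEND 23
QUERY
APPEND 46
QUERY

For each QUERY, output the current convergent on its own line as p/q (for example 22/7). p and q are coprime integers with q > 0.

793/24
1134583/34338
26122404/790591
1202765167/36401524

APPEND 33: p_0 = 33·1 + 0 = 33, q_0 = 33·0 + 1 = 1 → 33/1
APPEND 24: p_1 = 24·33 + 1 = 793, q_1 = 24·1 + 0 = 24 → 793/24
APPEND 34: p_2 = 34·793 + 33 = 26995, q_2 = 34·24 + 1 = 817 → 26995/817
APPEND 42: p_3 = 42·26995 + 793 = 1134583, q_3 = 42·817 + 24 = 34338 → 1134583/34338
APPEND 23: p_4 = 23·1134583 + 26995 = 26122404, q_4 = 23·34338 + 817 = 790591 → 26122404/790591
APPEND 46: p_5 = 46·26122404 + 1134583 = 1202765167, q_5 = 46·790591 + 34338 = 36401524 → 1202765167/36401524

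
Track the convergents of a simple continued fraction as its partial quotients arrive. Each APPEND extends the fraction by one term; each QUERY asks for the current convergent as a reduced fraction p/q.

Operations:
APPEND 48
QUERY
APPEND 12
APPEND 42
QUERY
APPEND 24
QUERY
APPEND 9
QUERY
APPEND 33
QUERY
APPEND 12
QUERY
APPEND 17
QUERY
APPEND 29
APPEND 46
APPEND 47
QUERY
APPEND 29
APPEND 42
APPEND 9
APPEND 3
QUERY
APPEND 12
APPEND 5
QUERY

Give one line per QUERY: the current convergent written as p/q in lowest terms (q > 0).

48/1
24282/505
583345/12132
5274387/109693
174638116/3632001
2100931779/43693705
35890478359/746424986
2257533203945843/46950591555079
77307133004527227338/1607779508910734761
4839990419260819965223/100658724712454637721

APPEND 48: p_0 = 48·1 + 0 = 48, q_0 = 48·0 + 1 = 1 → 48/1
APPEND 12: p_1 = 12·48 + 1 = 577, q_1 = 12·1 + 0 = 12 → 577/12
APPEND 42: p_2 = 42·577 + 48 = 24282, q_2 = 42·12 + 1 = 505 → 24282/505
APPEND 24: p_3 = 24·24282 + 577 = 583345, q_3 = 24·505 + 12 = 12132 → 583345/12132
APPEND 9: p_4 = 9·583345 + 24282 = 5274387, q_4 = 9·12132 + 505 = 109693 → 5274387/109693
APPEND 33: p_5 = 33·5274387 + 583345 = 174638116, q_5 = 33·109693 + 12132 = 3632001 → 174638116/3632001
APPEND 12: p_6 = 12·174638116 + 5274387 = 2100931779, q_6 = 12·3632001 + 109693 = 43693705 → 2100931779/43693705
APPEND 17: p_7 = 17·2100931779 + 174638116 = 35890478359, q_7 = 17·43693705 + 3632001 = 746424986 → 35890478359/746424986
APPEND 29: p_8 = 29·35890478359 + 2100931779 = 1042924804190, q_8 = 29·746424986 + 43693705 = 21690018299 → 1042924804190/21690018299
APPEND 46: p_9 = 46·1042924804190 + 35890478359 = 48010431471099, q_9 = 46·21690018299 + 746424986 = 998487266740 → 48010431471099/998487266740
APPEND 47: p_10 = 47·48010431471099 + 1042924804190 = 2257533203945843, q_10 = 47·998487266740 + 21690018299 = 46950591555079 → 2257533203945843/46950591555079
APPEND 29: p_11 = 29·2257533203945843 + 48010431471099 = 65516473345900546, q_11 = 29·46950591555079 + 998487266740 = 1362565642364031 → 65516473345900546/1362565642364031
APPEND 42: p_12 = 42·65516473345900546 + 2257533203945843 = 2753949413731768775, q_12 = 42·1362565642364031 + 46950591555079 = 57274707570844381 → 2753949413731768775/57274707570844381
APPEND 9: p_13 = 9·2753949413731768775 + 65516473345900546 = 24851061196931819521, q_13 = 9·57274707570844381 + 1362565642364031 = 516834933779963460 → 24851061196931819521/516834933779963460
APPEND 3: p_14 = 3·24851061196931819521 + 2753949413731768775 = 77307133004527227338, q_14 = 3·516834933779963460 + 57274707570844381 = 1607779508910734761 → 77307133004527227338/1607779508910734761
APPEND 12: p_15 = 12·77307133004527227338 + 24851061196931819521 = 952536657251258547577, q_15 = 12·1607779508910734761 + 516834933779963460 = 19810189040708780592 → 952536657251258547577/19810189040708780592
APPEND 5: p_16 = 5·952536657251258547577 + 77307133004527227338 = 4839990419260819965223, q_16 = 5·19810189040708780592 + 1607779508910734761 = 100658724712454637721 → 4839990419260819965223/100658724712454637721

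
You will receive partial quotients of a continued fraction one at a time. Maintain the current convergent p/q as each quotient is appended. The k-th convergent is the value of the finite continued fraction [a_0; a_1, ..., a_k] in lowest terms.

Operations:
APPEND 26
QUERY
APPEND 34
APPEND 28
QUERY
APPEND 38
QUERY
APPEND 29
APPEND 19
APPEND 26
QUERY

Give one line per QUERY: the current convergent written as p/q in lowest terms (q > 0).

APPEND 26: p_0 = 26·1 + 0 = 26, q_0 = 26·0 + 1 = 1 → 26/1
APPEND 34: p_1 = 34·26 + 1 = 885, q_1 = 34·1 + 0 = 34 → 885/34
APPEND 28: p_2 = 28·885 + 26 = 24806, q_2 = 28·34 + 1 = 953 → 24806/953
APPEND 38: p_3 = 38·24806 + 885 = 943513, q_3 = 38·953 + 34 = 36248 → 943513/36248
APPEND 29: p_4 = 29·943513 + 24806 = 27386683, q_4 = 29·36248 + 953 = 1052145 → 27386683/1052145
APPEND 19: p_5 = 19·27386683 + 943513 = 521290490, q_5 = 19·1052145 + 36248 = 20027003 → 521290490/20027003
APPEND 26: p_6 = 26·521290490 + 27386683 = 13580939423, q_6 = 26·20027003 + 1052145 = 521754223 → 13580939423/521754223

26/1
24806/953
943513/36248
13580939423/521754223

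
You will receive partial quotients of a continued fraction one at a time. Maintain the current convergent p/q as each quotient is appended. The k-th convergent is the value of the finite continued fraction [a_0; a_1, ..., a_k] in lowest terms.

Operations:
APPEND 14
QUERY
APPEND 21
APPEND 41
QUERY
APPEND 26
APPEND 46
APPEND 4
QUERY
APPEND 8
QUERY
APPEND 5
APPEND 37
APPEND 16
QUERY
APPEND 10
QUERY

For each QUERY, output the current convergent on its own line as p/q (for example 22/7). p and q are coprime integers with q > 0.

14/1
12109/862
58347301/4153553
481286451/34261204
1469314859924/104595706053
14784826729263/1052483325935

APPEND 14: p_0 = 14·1 + 0 = 14, q_0 = 14·0 + 1 = 1 → 14/1
APPEND 21: p_1 = 21·14 + 1 = 295, q_1 = 21·1 + 0 = 21 → 295/21
APPEND 41: p_2 = 41·295 + 14 = 12109, q_2 = 41·21 + 1 = 862 → 12109/862
APPEND 26: p_3 = 26·12109 + 295 = 315129, q_3 = 26·862 + 21 = 22433 → 315129/22433
APPEND 46: p_4 = 46·315129 + 12109 = 14508043, q_4 = 46·22433 + 862 = 1032780 → 14508043/1032780
APPEND 4: p_5 = 4·14508043 + 315129 = 58347301, q_5 = 4·1032780 + 22433 = 4153553 → 58347301/4153553
APPEND 8: p_6 = 8·58347301 + 14508043 = 481286451, q_6 = 8·4153553 + 1032780 = 34261204 → 481286451/34261204
APPEND 5: p_7 = 5·481286451 + 58347301 = 2464779556, q_7 = 5·34261204 + 4153553 = 175459573 → 2464779556/175459573
APPEND 37: p_8 = 37·2464779556 + 481286451 = 91678130023, q_8 = 37·175459573 + 34261204 = 6526265405 → 91678130023/6526265405
APPEND 16: p_9 = 16·91678130023 + 2464779556 = 1469314859924, q_9 = 16·6526265405 + 175459573 = 104595706053 → 1469314859924/104595706053
APPEND 10: p_10 = 10·1469314859924 + 91678130023 = 14784826729263, q_10 = 10·104595706053 + 6526265405 = 1052483325935 → 14784826729263/1052483325935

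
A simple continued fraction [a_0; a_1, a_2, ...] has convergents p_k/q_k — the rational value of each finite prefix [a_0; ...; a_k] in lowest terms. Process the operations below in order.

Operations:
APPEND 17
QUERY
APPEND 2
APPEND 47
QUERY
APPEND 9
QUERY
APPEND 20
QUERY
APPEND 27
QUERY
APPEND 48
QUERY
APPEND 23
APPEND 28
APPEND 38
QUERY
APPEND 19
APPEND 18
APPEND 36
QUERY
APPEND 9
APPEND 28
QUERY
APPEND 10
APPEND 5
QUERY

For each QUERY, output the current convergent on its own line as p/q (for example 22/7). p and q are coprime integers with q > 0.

APPEND 17: p_0 = 17·1 + 0 = 17, q_0 = 17·0 + 1 = 1 → 17/1
APPEND 2: p_1 = 2·17 + 1 = 35, q_1 = 2·1 + 0 = 2 → 35/2
APPEND 47: p_2 = 47·35 + 17 = 1662, q_2 = 47·2 + 1 = 95 → 1662/95
APPEND 9: p_3 = 9·1662 + 35 = 14993, q_3 = 9·95 + 2 = 857 → 14993/857
APPEND 20: p_4 = 20·14993 + 1662 = 301522, q_4 = 20·857 + 95 = 17235 → 301522/17235
APPEND 27: p_5 = 27·301522 + 14993 = 8156087, q_5 = 27·17235 + 857 = 466202 → 8156087/466202
APPEND 48: p_6 = 48·8156087 + 301522 = 391793698, q_6 = 48·466202 + 17235 = 22394931 → 391793698/22394931
APPEND 23: p_7 = 23·391793698 + 8156087 = 9019411141, q_7 = 23·22394931 + 466202 = 515549615 → 9019411141/515549615
APPEND 28: p_8 = 28·9019411141 + 391793698 = 252935305646, q_8 = 28·515549615 + 22394931 = 14457784151 → 252935305646/14457784151
APPEND 38: p_9 = 38·252935305646 + 9019411141 = 9620561025689, q_9 = 38·14457784151 + 515549615 = 549911347353 → 9620561025689/549911347353
APPEND 19: p_10 = 19·9620561025689 + 252935305646 = 183043594793737, q_10 = 19·549911347353 + 14457784151 = 10462773383858 → 183043594793737/10462773383858
APPEND 18: p_11 = 18·183043594793737 + 9620561025689 = 3304405267312955, q_11 = 18·10462773383858 + 549911347353 = 188879832256797 → 3304405267312955/188879832256797
APPEND 36: p_12 = 36·3304405267312955 + 183043594793737 = 119141633218060117, q_12 = 36·188879832256797 + 10462773383858 = 6810136734628550 → 119141633218060117/6810136734628550
APPEND 9: p_13 = 9·119141633218060117 + 3304405267312955 = 1075579104229854008, q_13 = 9·6810136734628550 + 188879832256797 = 61480110443913747 → 1075579104229854008/61480110443913747
APPEND 28: p_14 = 28·1075579104229854008 + 119141633218060117 = 30235356551653972341, q_14 = 28·61480110443913747 + 6810136734628550 = 1728253229164213466 → 30235356551653972341/1728253229164213466
APPEND 10: p_15 = 10·30235356551653972341 + 1075579104229854008 = 303429144620769577418, q_15 = 10·1728253229164213466 + 61480110443913747 = 17344012402086048407 → 303429144620769577418/17344012402086048407
APPEND 5: p_16 = 5·303429144620769577418 + 30235356551653972341 = 1547381079655501859431, q_16 = 5·17344012402086048407 + 1728253229164213466 = 88448315239594455501 → 1547381079655501859431/88448315239594455501

17/1
1662/95
14993/857
301522/17235
8156087/466202
391793698/22394931
9620561025689/549911347353
119141633218060117/6810136734628550
30235356551653972341/1728253229164213466
1547381079655501859431/88448315239594455501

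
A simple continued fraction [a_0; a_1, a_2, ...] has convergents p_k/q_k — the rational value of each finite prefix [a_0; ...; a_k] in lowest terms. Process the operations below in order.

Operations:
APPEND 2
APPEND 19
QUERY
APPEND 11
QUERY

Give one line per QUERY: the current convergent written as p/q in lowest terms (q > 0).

39/19
431/210

APPEND 2: p_0 = 2·1 + 0 = 2, q_0 = 2·0 + 1 = 1 → 2/1
APPEND 19: p_1 = 19·2 + 1 = 39, q_1 = 19·1 + 0 = 19 → 39/19
APPEND 11: p_2 = 11·39 + 2 = 431, q_2 = 11·19 + 1 = 210 → 431/210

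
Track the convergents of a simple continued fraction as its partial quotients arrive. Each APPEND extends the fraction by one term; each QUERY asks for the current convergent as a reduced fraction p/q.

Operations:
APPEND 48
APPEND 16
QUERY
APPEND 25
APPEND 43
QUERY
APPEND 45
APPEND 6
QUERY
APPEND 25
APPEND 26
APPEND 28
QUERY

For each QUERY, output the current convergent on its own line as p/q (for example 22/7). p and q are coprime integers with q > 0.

769/16
829508/17259
224912306/4679595
4132550381375/85983121359

APPEND 48: p_0 = 48·1 + 0 = 48, q_0 = 48·0 + 1 = 1 → 48/1
APPEND 16: p_1 = 16·48 + 1 = 769, q_1 = 16·1 + 0 = 16 → 769/16
APPEND 25: p_2 = 25·769 + 48 = 19273, q_2 = 25·16 + 1 = 401 → 19273/401
APPEND 43: p_3 = 43·19273 + 769 = 829508, q_3 = 43·401 + 16 = 17259 → 829508/17259
APPEND 45: p_4 = 45·829508 + 19273 = 37347133, q_4 = 45·17259 + 401 = 777056 → 37347133/777056
APPEND 6: p_5 = 6·37347133 + 829508 = 224912306, q_5 = 6·777056 + 17259 = 4679595 → 224912306/4679595
APPEND 25: p_6 = 25·224912306 + 37347133 = 5660154783, q_6 = 25·4679595 + 777056 = 117766931 → 5660154783/117766931
APPEND 26: p_7 = 26·5660154783 + 224912306 = 147388936664, q_7 = 26·117766931 + 4679595 = 3066619801 → 147388936664/3066619801
APPEND 28: p_8 = 28·147388936664 + 5660154783 = 4132550381375, q_8 = 28·3066619801 + 117766931 = 85983121359 → 4132550381375/85983121359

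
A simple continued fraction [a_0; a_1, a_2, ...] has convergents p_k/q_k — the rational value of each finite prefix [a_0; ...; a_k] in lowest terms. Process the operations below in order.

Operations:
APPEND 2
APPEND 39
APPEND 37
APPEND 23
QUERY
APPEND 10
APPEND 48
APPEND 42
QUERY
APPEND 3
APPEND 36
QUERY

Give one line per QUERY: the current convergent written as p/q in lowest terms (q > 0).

APPEND 2: p_0 = 2·1 + 0 = 2, q_0 = 2·0 + 1 = 1 → 2/1
APPEND 39: p_1 = 39·2 + 1 = 79, q_1 = 39·1 + 0 = 39 → 79/39
APPEND 37: p_2 = 37·79 + 2 = 2925, q_2 = 37·39 + 1 = 1444 → 2925/1444
APPEND 23: p_3 = 23·2925 + 79 = 67354, q_3 = 23·1444 + 39 = 33251 → 67354/33251
APPEND 10: p_4 = 10·67354 + 2925 = 676465, q_4 = 10·33251 + 1444 = 333954 → 676465/333954
APPEND 48: p_5 = 48·676465 + 67354 = 32537674, q_5 = 48·333954 + 33251 = 16063043 → 32537674/16063043
APPEND 42: p_6 = 42·32537674 + 676465 = 1367258773, q_6 = 42·16063043 + 333954 = 674981760 → 1367258773/674981760
APPEND 3: p_7 = 3·1367258773 + 32537674 = 4134313993, q_7 = 3·674981760 + 16063043 = 2041008323 → 4134313993/2041008323
APPEND 36: p_8 = 36·4134313993 + 1367258773 = 150202562521, q_8 = 36·2041008323 + 674981760 = 74151281388 → 150202562521/74151281388

67354/33251
1367258773/674981760
150202562521/74151281388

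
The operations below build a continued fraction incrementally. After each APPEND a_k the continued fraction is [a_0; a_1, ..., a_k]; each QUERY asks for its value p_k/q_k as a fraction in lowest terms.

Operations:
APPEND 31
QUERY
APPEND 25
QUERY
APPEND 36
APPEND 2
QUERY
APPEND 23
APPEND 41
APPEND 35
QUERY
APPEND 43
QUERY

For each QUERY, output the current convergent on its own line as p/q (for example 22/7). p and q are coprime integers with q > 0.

31/1
776/25
56710/1827
1915163342/61699937
82406704593/2654858920

APPEND 31: p_0 = 31·1 + 0 = 31, q_0 = 31·0 + 1 = 1 → 31/1
APPEND 25: p_1 = 25·31 + 1 = 776, q_1 = 25·1 + 0 = 25 → 776/25
APPEND 36: p_2 = 36·776 + 31 = 27967, q_2 = 36·25 + 1 = 901 → 27967/901
APPEND 2: p_3 = 2·27967 + 776 = 56710, q_3 = 2·901 + 25 = 1827 → 56710/1827
APPEND 23: p_4 = 23·56710 + 27967 = 1332297, q_4 = 23·1827 + 901 = 42922 → 1332297/42922
APPEND 41: p_5 = 41·1332297 + 56710 = 54680887, q_5 = 41·42922 + 1827 = 1761629 → 54680887/1761629
APPEND 35: p_6 = 35·54680887 + 1332297 = 1915163342, q_6 = 35·1761629 + 42922 = 61699937 → 1915163342/61699937
APPEND 43: p_7 = 43·1915163342 + 54680887 = 82406704593, q_7 = 43·61699937 + 1761629 = 2654858920 → 82406704593/2654858920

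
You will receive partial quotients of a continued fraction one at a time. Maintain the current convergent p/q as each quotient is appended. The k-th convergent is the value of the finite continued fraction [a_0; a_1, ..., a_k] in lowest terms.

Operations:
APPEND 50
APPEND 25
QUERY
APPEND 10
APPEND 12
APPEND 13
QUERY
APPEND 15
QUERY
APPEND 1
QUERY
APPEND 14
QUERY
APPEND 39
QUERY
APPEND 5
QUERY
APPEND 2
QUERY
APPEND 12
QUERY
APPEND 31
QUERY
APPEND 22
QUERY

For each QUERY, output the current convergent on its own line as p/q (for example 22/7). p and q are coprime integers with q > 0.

1251/25
1988183/39732
29974716/599017
31962899/638749
477455302/9541503
18652719677/372757366
93741053687/1873328333
206134827051/4119414032
2567358978299/51306296717
79794263154320/1594614612259
1758041148373339/35132827766415

APPEND 50: p_0 = 50·1 + 0 = 50, q_0 = 50·0 + 1 = 1 → 50/1
APPEND 25: p_1 = 25·50 + 1 = 1251, q_1 = 25·1 + 0 = 25 → 1251/25
APPEND 10: p_2 = 10·1251 + 50 = 12560, q_2 = 10·25 + 1 = 251 → 12560/251
APPEND 12: p_3 = 12·12560 + 1251 = 151971, q_3 = 12·251 + 25 = 3037 → 151971/3037
APPEND 13: p_4 = 13·151971 + 12560 = 1988183, q_4 = 13·3037 + 251 = 39732 → 1988183/39732
APPEND 15: p_5 = 15·1988183 + 151971 = 29974716, q_5 = 15·39732 + 3037 = 599017 → 29974716/599017
APPEND 1: p_6 = 1·29974716 + 1988183 = 31962899, q_6 = 1·599017 + 39732 = 638749 → 31962899/638749
APPEND 14: p_7 = 14·31962899 + 29974716 = 477455302, q_7 = 14·638749 + 599017 = 9541503 → 477455302/9541503
APPEND 39: p_8 = 39·477455302 + 31962899 = 18652719677, q_8 = 39·9541503 + 638749 = 372757366 → 18652719677/372757366
APPEND 5: p_9 = 5·18652719677 + 477455302 = 93741053687, q_9 = 5·372757366 + 9541503 = 1873328333 → 93741053687/1873328333
APPEND 2: p_10 = 2·93741053687 + 18652719677 = 206134827051, q_10 = 2·1873328333 + 372757366 = 4119414032 → 206134827051/4119414032
APPEND 12: p_11 = 12·206134827051 + 93741053687 = 2567358978299, q_11 = 12·4119414032 + 1873328333 = 51306296717 → 2567358978299/51306296717
APPEND 31: p_12 = 31·2567358978299 + 206134827051 = 79794263154320, q_12 = 31·51306296717 + 4119414032 = 1594614612259 → 79794263154320/1594614612259
APPEND 22: p_13 = 22·79794263154320 + 2567358978299 = 1758041148373339, q_13 = 22·1594614612259 + 51306296717 = 35132827766415 → 1758041148373339/35132827766415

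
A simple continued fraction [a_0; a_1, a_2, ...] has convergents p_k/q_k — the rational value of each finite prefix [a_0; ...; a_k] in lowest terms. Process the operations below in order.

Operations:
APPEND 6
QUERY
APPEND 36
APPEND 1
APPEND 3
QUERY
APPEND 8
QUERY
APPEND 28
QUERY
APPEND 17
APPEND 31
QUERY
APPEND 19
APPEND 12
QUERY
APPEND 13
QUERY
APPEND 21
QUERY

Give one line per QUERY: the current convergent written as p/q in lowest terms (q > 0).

APPEND 6: p_0 = 6·1 + 0 = 6, q_0 = 6·0 + 1 = 1 → 6/1
APPEND 36: p_1 = 36·6 + 1 = 217, q_1 = 36·1 + 0 = 36 → 217/36
APPEND 1: p_2 = 1·217 + 6 = 223, q_2 = 1·36 + 1 = 37 → 223/37
APPEND 3: p_3 = 3·223 + 217 = 886, q_3 = 3·37 + 36 = 147 → 886/147
APPEND 8: p_4 = 8·886 + 223 = 7311, q_4 = 8·147 + 37 = 1213 → 7311/1213
APPEND 28: p_5 = 28·7311 + 886 = 205594, q_5 = 28·1213 + 147 = 34111 → 205594/34111
APPEND 17: p_6 = 17·205594 + 7311 = 3502409, q_6 = 17·34111 + 1213 = 581100 → 3502409/581100
APPEND 31: p_7 = 31·3502409 + 205594 = 108780273, q_7 = 31·581100 + 34111 = 18048211 → 108780273/18048211
APPEND 19: p_8 = 19·108780273 + 3502409 = 2070327596, q_8 = 19·18048211 + 581100 = 343497109 → 2070327596/343497109
APPEND 12: p_9 = 12·2070327596 + 108780273 = 24952711425, q_9 = 12·343497109 + 18048211 = 4140013519 → 24952711425/4140013519
APPEND 13: p_10 = 13·24952711425 + 2070327596 = 326455576121, q_10 = 13·4140013519 + 343497109 = 54163672856 → 326455576121/54163672856
APPEND 21: p_11 = 21·326455576121 + 24952711425 = 6880519809966, q_11 = 21·54163672856 + 4140013519 = 1141577143495 → 6880519809966/1141577143495

6/1
886/147
7311/1213
205594/34111
108780273/18048211
24952711425/4140013519
326455576121/54163672856
6880519809966/1141577143495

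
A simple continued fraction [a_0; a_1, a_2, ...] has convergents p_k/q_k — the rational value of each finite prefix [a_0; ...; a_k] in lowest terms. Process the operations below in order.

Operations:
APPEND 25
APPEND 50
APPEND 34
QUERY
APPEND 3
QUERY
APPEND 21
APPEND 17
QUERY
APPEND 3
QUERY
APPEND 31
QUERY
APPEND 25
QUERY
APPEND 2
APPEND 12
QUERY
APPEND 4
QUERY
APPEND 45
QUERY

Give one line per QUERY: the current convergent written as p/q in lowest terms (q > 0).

42559/1701
128928/5153
46879727/1873691
143389228/5730987
4491945795/179534288
112442034103/4494088187
2864954202115/114506616131
11689192822461/467194175186
528878631212860/21138244499501

APPEND 25: p_0 = 25·1 + 0 = 25, q_0 = 25·0 + 1 = 1 → 25/1
APPEND 50: p_1 = 50·25 + 1 = 1251, q_1 = 50·1 + 0 = 50 → 1251/50
APPEND 34: p_2 = 34·1251 + 25 = 42559, q_2 = 34·50 + 1 = 1701 → 42559/1701
APPEND 3: p_3 = 3·42559 + 1251 = 128928, q_3 = 3·1701 + 50 = 5153 → 128928/5153
APPEND 21: p_4 = 21·128928 + 42559 = 2750047, q_4 = 21·5153 + 1701 = 109914 → 2750047/109914
APPEND 17: p_5 = 17·2750047 + 128928 = 46879727, q_5 = 17·109914 + 5153 = 1873691 → 46879727/1873691
APPEND 3: p_6 = 3·46879727 + 2750047 = 143389228, q_6 = 3·1873691 + 109914 = 5730987 → 143389228/5730987
APPEND 31: p_7 = 31·143389228 + 46879727 = 4491945795, q_7 = 31·5730987 + 1873691 = 179534288 → 4491945795/179534288
APPEND 25: p_8 = 25·4491945795 + 143389228 = 112442034103, q_8 = 25·179534288 + 5730987 = 4494088187 → 112442034103/4494088187
APPEND 2: p_9 = 2·112442034103 + 4491945795 = 229376014001, q_9 = 2·4494088187 + 179534288 = 9167710662 → 229376014001/9167710662
APPEND 12: p_10 = 12·229376014001 + 112442034103 = 2864954202115, q_10 = 12·9167710662 + 4494088187 = 114506616131 → 2864954202115/114506616131
APPEND 4: p_11 = 4·2864954202115 + 229376014001 = 11689192822461, q_11 = 4·114506616131 + 9167710662 = 467194175186 → 11689192822461/467194175186
APPEND 45: p_12 = 45·11689192822461 + 2864954202115 = 528878631212860, q_12 = 45·467194175186 + 114506616131 = 21138244499501 → 528878631212860/21138244499501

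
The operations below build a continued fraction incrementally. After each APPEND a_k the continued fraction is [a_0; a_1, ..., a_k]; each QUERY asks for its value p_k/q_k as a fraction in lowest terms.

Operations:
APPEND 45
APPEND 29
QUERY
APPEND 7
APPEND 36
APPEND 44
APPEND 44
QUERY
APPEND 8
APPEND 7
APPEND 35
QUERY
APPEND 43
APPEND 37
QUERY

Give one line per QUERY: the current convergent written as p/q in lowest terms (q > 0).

1306/29
643561834/14290477
1292650592816/28703680967
2059260801955459/45726482791001

APPEND 45: p_0 = 45·1 + 0 = 45, q_0 = 45·0 + 1 = 1 → 45/1
APPEND 29: p_1 = 29·45 + 1 = 1306, q_1 = 29·1 + 0 = 29 → 1306/29
APPEND 7: p_2 = 7·1306 + 45 = 9187, q_2 = 7·29 + 1 = 204 → 9187/204
APPEND 36: p_3 = 36·9187 + 1306 = 332038, q_3 = 36·204 + 29 = 7373 → 332038/7373
APPEND 44: p_4 = 44·332038 + 9187 = 14618859, q_4 = 44·7373 + 204 = 324616 → 14618859/324616
APPEND 44: p_5 = 44·14618859 + 332038 = 643561834, q_5 = 44·324616 + 7373 = 14290477 → 643561834/14290477
APPEND 8: p_6 = 8·643561834 + 14618859 = 5163113531, q_6 = 8·14290477 + 324616 = 114648432 → 5163113531/114648432
APPEND 7: p_7 = 7·5163113531 + 643561834 = 36785356551, q_7 = 7·114648432 + 14290477 = 816829501 → 36785356551/816829501
APPEND 35: p_8 = 35·36785356551 + 5163113531 = 1292650592816, q_8 = 35·816829501 + 114648432 = 28703680967 → 1292650592816/28703680967
APPEND 43: p_9 = 43·1292650592816 + 36785356551 = 55620760847639, q_9 = 43·28703680967 + 816829501 = 1235075111082 → 55620760847639/1235075111082
APPEND 37: p_10 = 37·55620760847639 + 1292650592816 = 2059260801955459, q_10 = 37·1235075111082 + 28703680967 = 45726482791001 → 2059260801955459/45726482791001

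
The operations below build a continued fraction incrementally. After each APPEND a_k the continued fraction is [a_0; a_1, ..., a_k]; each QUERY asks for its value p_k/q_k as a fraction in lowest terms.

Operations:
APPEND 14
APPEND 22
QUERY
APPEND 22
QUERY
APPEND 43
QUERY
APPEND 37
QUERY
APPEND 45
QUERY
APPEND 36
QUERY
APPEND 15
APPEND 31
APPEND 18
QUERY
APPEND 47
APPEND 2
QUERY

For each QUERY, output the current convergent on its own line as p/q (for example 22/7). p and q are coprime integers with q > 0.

APPEND 14: p_0 = 14·1 + 0 = 14, q_0 = 14·0 + 1 = 1 → 14/1
APPEND 22: p_1 = 22·14 + 1 = 309, q_1 = 22·1 + 0 = 22 → 309/22
APPEND 22: p_2 = 22·309 + 14 = 6812, q_2 = 22·22 + 1 = 485 → 6812/485
APPEND 43: p_3 = 43·6812 + 309 = 293225, q_3 = 43·485 + 22 = 20877 → 293225/20877
APPEND 37: p_4 = 37·293225 + 6812 = 10856137, q_4 = 37·20877 + 485 = 772934 → 10856137/772934
APPEND 45: p_5 = 45·10856137 + 293225 = 488819390, q_5 = 45·772934 + 20877 = 34802907 → 488819390/34802907
APPEND 36: p_6 = 36·488819390 + 10856137 = 17608354177, q_6 = 36·34802907 + 772934 = 1253677586 → 17608354177/1253677586
APPEND 15: p_7 = 15·17608354177 + 488819390 = 264614132045, q_7 = 15·1253677586 + 34802907 = 18839966697 → 264614132045/18839966697
APPEND 31: p_8 = 31·264614132045 + 17608354177 = 8220646447572, q_8 = 31·18839966697 + 1253677586 = 585292645193 → 8220646447572/585292645193
APPEND 18: p_9 = 18·8220646447572 + 264614132045 = 148236250188341, q_9 = 18·585292645193 + 18839966697 = 10554107580171 → 148236250188341/10554107580171
APPEND 47: p_10 = 47·148236250188341 + 8220646447572 = 6975324405299599, q_10 = 47·10554107580171 + 585292645193 = 496628348913230 → 6975324405299599/496628348913230
APPEND 2: p_11 = 2·6975324405299599 + 148236250188341 = 14098885060787539, q_11 = 2·496628348913230 + 10554107580171 = 1003810805406631 → 14098885060787539/1003810805406631

309/22
6812/485
293225/20877
10856137/772934
488819390/34802907
17608354177/1253677586
148236250188341/10554107580171
14098885060787539/1003810805406631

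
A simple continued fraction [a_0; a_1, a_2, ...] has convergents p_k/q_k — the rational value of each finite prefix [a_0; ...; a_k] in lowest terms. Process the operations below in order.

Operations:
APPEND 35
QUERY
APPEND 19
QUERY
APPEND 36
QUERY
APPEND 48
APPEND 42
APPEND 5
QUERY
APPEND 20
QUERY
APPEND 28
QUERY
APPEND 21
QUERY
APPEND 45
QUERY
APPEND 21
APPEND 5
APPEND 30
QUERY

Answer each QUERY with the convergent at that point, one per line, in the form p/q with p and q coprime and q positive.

APPEND 35: p_0 = 35·1 + 0 = 35, q_0 = 35·0 + 1 = 1 → 35/1
APPEND 19: p_1 = 19·35 + 1 = 666, q_1 = 19·1 + 0 = 19 → 666/19
APPEND 36: p_2 = 36·666 + 35 = 24011, q_2 = 36·19 + 1 = 685 → 24011/685
APPEND 48: p_3 = 48·24011 + 666 = 1153194, q_3 = 48·685 + 19 = 32899 → 1153194/32899
APPEND 42: p_4 = 42·1153194 + 24011 = 48458159, q_4 = 42·32899 + 685 = 1382443 → 48458159/1382443
APPEND 5: p_5 = 5·48458159 + 1153194 = 243443989, q_5 = 5·1382443 + 32899 = 6945114 → 243443989/6945114
APPEND 20: p_6 = 20·243443989 + 48458159 = 4917337939, q_6 = 20·6945114 + 1382443 = 140284723 → 4917337939/140284723
APPEND 28: p_7 = 28·4917337939 + 243443989 = 137928906281, q_7 = 28·140284723 + 6945114 = 3934917358 → 137928906281/3934917358
APPEND 21: p_8 = 21·137928906281 + 4917337939 = 2901424369840, q_8 = 21·3934917358 + 140284723 = 82773549241 → 2901424369840/82773549241
APPEND 45: p_9 = 45·2901424369840 + 137928906281 = 130702025549081, q_9 = 45·82773549241 + 3934917358 = 3728744633203 → 130702025549081/3728744633203
APPEND 21: p_10 = 21·130702025549081 + 2901424369840 = 2747643960900541, q_10 = 21·3728744633203 + 82773549241 = 78386410846504 → 2747643960900541/78386410846504
APPEND 5: p_11 = 5·2747643960900541 + 130702025549081 = 13868921830051786, q_11 = 5·78386410846504 + 3728744633203 = 395660798865723 → 13868921830051786/395660798865723
APPEND 30: p_12 = 30·13868921830051786 + 2747643960900541 = 418815298862454121, q_12 = 30·395660798865723 + 78386410846504 = 11948210376818194 → 418815298862454121/11948210376818194

35/1
666/19
24011/685
243443989/6945114
4917337939/140284723
137928906281/3934917358
2901424369840/82773549241
130702025549081/3728744633203
418815298862454121/11948210376818194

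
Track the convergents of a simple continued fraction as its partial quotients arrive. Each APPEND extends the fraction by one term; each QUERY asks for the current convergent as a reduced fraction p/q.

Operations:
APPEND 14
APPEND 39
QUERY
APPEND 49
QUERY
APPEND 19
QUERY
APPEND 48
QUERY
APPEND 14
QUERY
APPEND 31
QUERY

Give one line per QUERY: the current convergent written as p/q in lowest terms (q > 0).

547/39
26817/1912
510070/36367
24510177/1747528
343652548/24501759
10677739165/761302057

APPEND 14: p_0 = 14·1 + 0 = 14, q_0 = 14·0 + 1 = 1 → 14/1
APPEND 39: p_1 = 39·14 + 1 = 547, q_1 = 39·1 + 0 = 39 → 547/39
APPEND 49: p_2 = 49·547 + 14 = 26817, q_2 = 49·39 + 1 = 1912 → 26817/1912
APPEND 19: p_3 = 19·26817 + 547 = 510070, q_3 = 19·1912 + 39 = 36367 → 510070/36367
APPEND 48: p_4 = 48·510070 + 26817 = 24510177, q_4 = 48·36367 + 1912 = 1747528 → 24510177/1747528
APPEND 14: p_5 = 14·24510177 + 510070 = 343652548, q_5 = 14·1747528 + 36367 = 24501759 → 343652548/24501759
APPEND 31: p_6 = 31·343652548 + 24510177 = 10677739165, q_6 = 31·24501759 + 1747528 = 761302057 → 10677739165/761302057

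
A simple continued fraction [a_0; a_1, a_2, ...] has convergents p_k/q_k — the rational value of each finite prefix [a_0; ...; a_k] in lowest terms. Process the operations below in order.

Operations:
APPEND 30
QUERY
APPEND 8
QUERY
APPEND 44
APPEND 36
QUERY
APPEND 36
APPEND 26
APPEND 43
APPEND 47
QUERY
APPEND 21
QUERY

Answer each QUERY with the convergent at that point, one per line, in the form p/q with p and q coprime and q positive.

30/1
241/8
383065/12716
726968008336/24132001603
15281787936757/507285226802

APPEND 30: p_0 = 30·1 + 0 = 30, q_0 = 30·0 + 1 = 1 → 30/1
APPEND 8: p_1 = 8·30 + 1 = 241, q_1 = 8·1 + 0 = 8 → 241/8
APPEND 44: p_2 = 44·241 + 30 = 10634, q_2 = 44·8 + 1 = 353 → 10634/353
APPEND 36: p_3 = 36·10634 + 241 = 383065, q_3 = 36·353 + 8 = 12716 → 383065/12716
APPEND 36: p_4 = 36·383065 + 10634 = 13800974, q_4 = 36·12716 + 353 = 458129 → 13800974/458129
APPEND 26: p_5 = 26·13800974 + 383065 = 359208389, q_5 = 26·458129 + 12716 = 11924070 → 359208389/11924070
APPEND 43: p_6 = 43·359208389 + 13800974 = 15459761701, q_6 = 43·11924070 + 458129 = 513193139 → 15459761701/513193139
APPEND 47: p_7 = 47·15459761701 + 359208389 = 726968008336, q_7 = 47·513193139 + 11924070 = 24132001603 → 726968008336/24132001603
APPEND 21: p_8 = 21·726968008336 + 15459761701 = 15281787936757, q_8 = 21·24132001603 + 513193139 = 507285226802 → 15281787936757/507285226802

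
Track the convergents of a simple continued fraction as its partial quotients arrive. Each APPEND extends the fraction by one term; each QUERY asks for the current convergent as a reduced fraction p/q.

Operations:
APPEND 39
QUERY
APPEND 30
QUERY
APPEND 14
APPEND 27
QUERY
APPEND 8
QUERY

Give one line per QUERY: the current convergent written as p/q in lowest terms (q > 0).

39/1
1171/30
444862/11397
3575329/91597

APPEND 39: p_0 = 39·1 + 0 = 39, q_0 = 39·0 + 1 = 1 → 39/1
APPEND 30: p_1 = 30·39 + 1 = 1171, q_1 = 30·1 + 0 = 30 → 1171/30
APPEND 14: p_2 = 14·1171 + 39 = 16433, q_2 = 14·30 + 1 = 421 → 16433/421
APPEND 27: p_3 = 27·16433 + 1171 = 444862, q_3 = 27·421 + 30 = 11397 → 444862/11397
APPEND 8: p_4 = 8·444862 + 16433 = 3575329, q_4 = 8·11397 + 421 = 91597 → 3575329/91597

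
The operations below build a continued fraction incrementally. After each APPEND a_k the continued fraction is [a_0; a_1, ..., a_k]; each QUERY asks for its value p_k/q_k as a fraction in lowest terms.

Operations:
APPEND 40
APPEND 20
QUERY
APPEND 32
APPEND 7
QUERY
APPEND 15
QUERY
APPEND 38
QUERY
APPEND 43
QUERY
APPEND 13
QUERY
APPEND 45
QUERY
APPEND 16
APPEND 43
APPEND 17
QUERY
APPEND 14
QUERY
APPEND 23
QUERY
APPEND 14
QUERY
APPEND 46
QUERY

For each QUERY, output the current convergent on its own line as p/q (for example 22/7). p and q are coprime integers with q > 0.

APPEND 40: p_0 = 40·1 + 0 = 40, q_0 = 40·0 + 1 = 1 → 40/1
APPEND 20: p_1 = 20·40 + 1 = 801, q_1 = 20·1 + 0 = 20 → 801/20
APPEND 32: p_2 = 32·801 + 40 = 25672, q_2 = 32·20 + 1 = 641 → 25672/641
APPEND 7: p_3 = 7·25672 + 801 = 180505, q_3 = 7·641 + 20 = 4507 → 180505/4507
APPEND 15: p_4 = 15·180505 + 25672 = 2733247, q_4 = 15·4507 + 641 = 68246 → 2733247/68246
APPEND 38: p_5 = 38·2733247 + 180505 = 104043891, q_5 = 38·68246 + 4507 = 2597855 → 104043891/2597855
APPEND 43: p_6 = 43·104043891 + 2733247 = 4476620560, q_6 = 43·2597855 + 68246 = 111776011 → 4476620560/111776011
APPEND 13: p_7 = 13·4476620560 + 104043891 = 58300111171, q_7 = 13·111776011 + 2597855 = 1455685998 → 58300111171/1455685998
APPEND 45: p_8 = 45·58300111171 + 4476620560 = 2627981623255, q_8 = 45·1455685998 + 111776011 = 65617645921 → 2627981623255/65617645921
APPEND 16: p_9 = 16·2627981623255 + 58300111171 = 42106006083251, q_9 = 16·65617645921 + 1455685998 = 1051338020734 → 42106006083251/1051338020734
APPEND 43: p_10 = 43·42106006083251 + 2627981623255 = 1813186243203048, q_10 = 43·1051338020734 + 65617645921 = 45273152537483 → 1813186243203048/45273152537483
APPEND 17: p_11 = 17·1813186243203048 + 42106006083251 = 30866272140535067, q_11 = 17·45273152537483 + 1051338020734 = 770694931157945 → 30866272140535067/770694931157945
APPEND 14: p_12 = 14·30866272140535067 + 1813186243203048 = 433940996210693986, q_12 = 14·770694931157945 + 45273152537483 = 10835002188748713 → 433940996210693986/10835002188748713
APPEND 23: p_13 = 23·433940996210693986 + 30866272140535067 = 10011509184986496745, q_13 = 23·10835002188748713 + 770694931157945 = 249975745272378344 → 10011509184986496745/249975745272378344
APPEND 14: p_14 = 14·10011509184986496745 + 433940996210693986 = 140595069586021648416, q_14 = 14·249975745272378344 + 10835002188748713 = 3510495436002045529 → 140595069586021648416/3510495436002045529
APPEND 46: p_15 = 46·140595069586021648416 + 10011509184986496745 = 6477384710141982323881, q_15 = 46·3510495436002045529 + 249975745272378344 = 161732765801366472678 → 6477384710141982323881/161732765801366472678

801/20
180505/4507
2733247/68246
104043891/2597855
4476620560/111776011
58300111171/1455685998
2627981623255/65617645921
30866272140535067/770694931157945
433940996210693986/10835002188748713
10011509184986496745/249975745272378344
140595069586021648416/3510495436002045529
6477384710141982323881/161732765801366472678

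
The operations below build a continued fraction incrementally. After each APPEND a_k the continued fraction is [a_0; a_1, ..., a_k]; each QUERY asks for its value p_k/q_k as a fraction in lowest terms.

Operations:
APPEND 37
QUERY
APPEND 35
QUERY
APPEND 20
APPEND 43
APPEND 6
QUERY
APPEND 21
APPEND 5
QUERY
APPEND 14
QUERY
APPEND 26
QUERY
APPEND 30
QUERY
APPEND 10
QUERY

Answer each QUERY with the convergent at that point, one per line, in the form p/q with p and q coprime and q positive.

APPEND 37: p_0 = 37·1 + 0 = 37, q_0 = 37·0 + 1 = 1 → 37/1
APPEND 35: p_1 = 35·37 + 1 = 1296, q_1 = 35·1 + 0 = 35 → 1296/35
APPEND 20: p_2 = 20·1296 + 37 = 25957, q_2 = 20·35 + 1 = 701 → 25957/701
APPEND 43: p_3 = 43·25957 + 1296 = 1117447, q_3 = 43·701 + 35 = 30178 → 1117447/30178
APPEND 6: p_4 = 6·1117447 + 25957 = 6730639, q_4 = 6·30178 + 701 = 181769 → 6730639/181769
APPEND 21: p_5 = 21·6730639 + 1117447 = 142460866, q_5 = 21·181769 + 30178 = 3847327 → 142460866/3847327
APPEND 5: p_6 = 5·142460866 + 6730639 = 719034969, q_6 = 5·3847327 + 181769 = 19418404 → 719034969/19418404
APPEND 14: p_7 = 14·719034969 + 142460866 = 10208950432, q_7 = 14·19418404 + 3847327 = 275704983 → 10208950432/275704983
APPEND 26: p_8 = 26·10208950432 + 719034969 = 266151746201, q_8 = 26·275704983 + 19418404 = 7187747962 → 266151746201/7187747962
APPEND 30: p_9 = 30·266151746201 + 10208950432 = 7994761336462, q_9 = 30·7187747962 + 275704983 = 215908143843 → 7994761336462/215908143843
APPEND 10: p_10 = 10·7994761336462 + 266151746201 = 80213765110821, q_10 = 10·215908143843 + 7187747962 = 2166269186392 → 80213765110821/2166269186392

37/1
1296/35
6730639/181769
719034969/19418404
10208950432/275704983
266151746201/7187747962
7994761336462/215908143843
80213765110821/2166269186392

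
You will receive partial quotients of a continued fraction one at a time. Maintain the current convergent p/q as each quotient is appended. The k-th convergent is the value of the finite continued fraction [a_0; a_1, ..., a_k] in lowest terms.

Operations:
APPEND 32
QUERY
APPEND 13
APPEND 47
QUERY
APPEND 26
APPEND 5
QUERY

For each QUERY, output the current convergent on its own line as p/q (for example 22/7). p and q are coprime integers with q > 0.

32/1
19631/612
2573746/80237

APPEND 32: p_0 = 32·1 + 0 = 32, q_0 = 32·0 + 1 = 1 → 32/1
APPEND 13: p_1 = 13·32 + 1 = 417, q_1 = 13·1 + 0 = 13 → 417/13
APPEND 47: p_2 = 47·417 + 32 = 19631, q_2 = 47·13 + 1 = 612 → 19631/612
APPEND 26: p_3 = 26·19631 + 417 = 510823, q_3 = 26·612 + 13 = 15925 → 510823/15925
APPEND 5: p_4 = 5·510823 + 19631 = 2573746, q_4 = 5·15925 + 612 = 80237 → 2573746/80237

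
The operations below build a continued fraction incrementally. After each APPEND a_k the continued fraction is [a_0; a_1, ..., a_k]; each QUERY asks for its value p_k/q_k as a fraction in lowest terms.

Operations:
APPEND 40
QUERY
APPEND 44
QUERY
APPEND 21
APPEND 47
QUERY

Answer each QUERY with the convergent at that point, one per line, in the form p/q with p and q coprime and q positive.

APPEND 40: p_0 = 40·1 + 0 = 40, q_0 = 40·0 + 1 = 1 → 40/1
APPEND 44: p_1 = 44·40 + 1 = 1761, q_1 = 44·1 + 0 = 44 → 1761/44
APPEND 21: p_2 = 21·1761 + 40 = 37021, q_2 = 21·44 + 1 = 925 → 37021/925
APPEND 47: p_3 = 47·37021 + 1761 = 1741748, q_3 = 47·925 + 44 = 43519 → 1741748/43519

40/1
1761/44
1741748/43519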